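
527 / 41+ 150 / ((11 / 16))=104197 / 451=231.04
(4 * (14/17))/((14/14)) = 56/17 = 3.29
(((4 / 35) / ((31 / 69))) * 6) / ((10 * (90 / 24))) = 1104 / 27125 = 0.04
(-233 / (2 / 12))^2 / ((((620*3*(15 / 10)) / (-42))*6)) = -760046 / 155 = -4903.52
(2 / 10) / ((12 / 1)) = 1 / 60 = 0.02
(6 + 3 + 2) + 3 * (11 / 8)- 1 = 113 / 8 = 14.12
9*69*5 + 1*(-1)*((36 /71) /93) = 6834093 /2201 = 3104.99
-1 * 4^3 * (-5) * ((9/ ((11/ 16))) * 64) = 2949120/ 11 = 268101.82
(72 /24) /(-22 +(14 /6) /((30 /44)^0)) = -9 /59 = -0.15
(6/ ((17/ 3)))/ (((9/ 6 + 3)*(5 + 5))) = 2/ 85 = 0.02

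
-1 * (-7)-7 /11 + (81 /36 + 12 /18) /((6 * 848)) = 4274305 /671616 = 6.36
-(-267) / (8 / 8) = 267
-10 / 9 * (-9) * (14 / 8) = 35 / 2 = 17.50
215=215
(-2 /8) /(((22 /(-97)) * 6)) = 97 /528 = 0.18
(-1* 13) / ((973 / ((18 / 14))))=-117 / 6811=-0.02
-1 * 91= -91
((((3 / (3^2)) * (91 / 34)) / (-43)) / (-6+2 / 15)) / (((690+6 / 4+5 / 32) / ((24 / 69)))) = 7280 / 4093343419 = 0.00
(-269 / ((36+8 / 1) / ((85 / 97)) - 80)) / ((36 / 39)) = 297245 / 30384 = 9.78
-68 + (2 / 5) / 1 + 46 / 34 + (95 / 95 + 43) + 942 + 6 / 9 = 234707 / 255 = 920.42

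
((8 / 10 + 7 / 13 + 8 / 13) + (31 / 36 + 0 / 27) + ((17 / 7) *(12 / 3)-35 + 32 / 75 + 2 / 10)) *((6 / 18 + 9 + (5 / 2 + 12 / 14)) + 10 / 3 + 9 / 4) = -549232517 / 1375920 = -399.17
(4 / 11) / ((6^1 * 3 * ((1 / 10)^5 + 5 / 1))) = 200000 / 49500099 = 0.00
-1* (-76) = 76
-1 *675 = -675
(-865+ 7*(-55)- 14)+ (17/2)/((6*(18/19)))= -272701/216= -1262.50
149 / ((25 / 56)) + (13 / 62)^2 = 32078561 / 96100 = 333.80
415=415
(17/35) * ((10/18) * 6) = 34/21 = 1.62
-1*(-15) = 15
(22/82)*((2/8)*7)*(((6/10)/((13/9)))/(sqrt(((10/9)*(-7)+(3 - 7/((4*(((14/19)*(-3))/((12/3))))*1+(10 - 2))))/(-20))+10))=0.02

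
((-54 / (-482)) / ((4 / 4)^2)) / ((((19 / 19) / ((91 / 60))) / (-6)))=-2457 / 2410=-1.02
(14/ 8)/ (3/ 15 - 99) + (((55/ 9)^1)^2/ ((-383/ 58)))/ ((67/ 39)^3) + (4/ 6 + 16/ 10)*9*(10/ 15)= 42565591496591/ 3414297667560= 12.47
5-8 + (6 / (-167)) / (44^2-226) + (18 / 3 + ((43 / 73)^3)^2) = 21908971440765731 / 7202752500224955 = 3.04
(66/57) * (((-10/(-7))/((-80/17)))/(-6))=187/3192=0.06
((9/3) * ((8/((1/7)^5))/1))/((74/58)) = 11697672/37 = 316153.30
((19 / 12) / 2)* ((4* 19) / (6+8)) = 361 / 84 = 4.30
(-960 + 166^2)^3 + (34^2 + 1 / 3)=56437819673677 / 3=18812606557892.33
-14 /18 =-7 /9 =-0.78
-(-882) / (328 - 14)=441 / 157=2.81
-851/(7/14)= -1702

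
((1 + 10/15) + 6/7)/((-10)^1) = -53/210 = -0.25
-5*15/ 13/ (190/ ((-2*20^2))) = 6000/ 247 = 24.29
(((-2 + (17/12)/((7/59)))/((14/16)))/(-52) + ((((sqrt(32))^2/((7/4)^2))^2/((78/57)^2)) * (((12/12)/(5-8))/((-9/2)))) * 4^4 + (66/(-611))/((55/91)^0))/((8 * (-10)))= -1138299860771/82387337760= -13.82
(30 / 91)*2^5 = 960 / 91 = 10.55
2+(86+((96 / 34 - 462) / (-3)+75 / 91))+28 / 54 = 10124869 / 41769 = 242.40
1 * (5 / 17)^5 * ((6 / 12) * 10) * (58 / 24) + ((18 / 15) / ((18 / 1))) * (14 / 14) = 2648351 / 28397140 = 0.09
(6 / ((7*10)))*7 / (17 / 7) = 21 / 85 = 0.25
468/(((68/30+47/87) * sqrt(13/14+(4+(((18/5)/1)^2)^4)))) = 14137500 * sqrt(2160289616646)/20934235094641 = 0.99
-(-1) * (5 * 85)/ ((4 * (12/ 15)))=2125/ 16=132.81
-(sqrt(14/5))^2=-14/5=-2.80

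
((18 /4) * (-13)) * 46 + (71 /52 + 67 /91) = -978759 /364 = -2688.90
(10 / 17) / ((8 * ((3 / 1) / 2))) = 5 / 102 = 0.05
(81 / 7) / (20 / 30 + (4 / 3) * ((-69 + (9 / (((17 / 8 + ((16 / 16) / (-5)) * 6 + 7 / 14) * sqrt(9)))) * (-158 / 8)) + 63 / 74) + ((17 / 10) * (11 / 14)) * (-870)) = -0.01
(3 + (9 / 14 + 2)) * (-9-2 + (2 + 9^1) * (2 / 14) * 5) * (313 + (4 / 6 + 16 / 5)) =-84293 / 15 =-5619.53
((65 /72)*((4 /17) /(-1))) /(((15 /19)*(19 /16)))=-104 /459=-0.23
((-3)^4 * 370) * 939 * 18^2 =9117952920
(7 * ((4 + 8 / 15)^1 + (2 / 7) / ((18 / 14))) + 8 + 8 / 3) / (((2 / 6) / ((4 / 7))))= 7912 / 105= 75.35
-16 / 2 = -8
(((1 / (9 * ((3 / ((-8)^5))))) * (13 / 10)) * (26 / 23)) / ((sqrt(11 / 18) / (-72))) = 44302336 * sqrt(22) / 1265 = 164265.91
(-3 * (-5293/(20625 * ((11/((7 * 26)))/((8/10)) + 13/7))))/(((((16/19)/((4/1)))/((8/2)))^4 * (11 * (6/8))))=4282869344/680625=6292.55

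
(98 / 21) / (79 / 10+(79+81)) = 0.03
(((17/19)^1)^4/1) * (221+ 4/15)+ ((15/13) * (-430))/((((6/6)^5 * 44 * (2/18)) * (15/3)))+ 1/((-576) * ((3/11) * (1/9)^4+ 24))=96547795392510779/794569305541440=121.51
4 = 4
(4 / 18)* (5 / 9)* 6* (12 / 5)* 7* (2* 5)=1120 / 9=124.44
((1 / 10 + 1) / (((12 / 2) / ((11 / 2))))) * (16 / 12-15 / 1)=-4961 / 360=-13.78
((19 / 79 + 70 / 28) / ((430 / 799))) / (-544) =-20351 / 2174080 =-0.01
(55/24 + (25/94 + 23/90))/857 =47599/14500440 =0.00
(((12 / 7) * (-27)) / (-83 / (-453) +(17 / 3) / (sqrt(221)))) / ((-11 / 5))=37.28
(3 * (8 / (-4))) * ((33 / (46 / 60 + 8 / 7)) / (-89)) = 41580 / 35689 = 1.17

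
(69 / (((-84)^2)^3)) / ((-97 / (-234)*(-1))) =-299 / 631035353088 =-0.00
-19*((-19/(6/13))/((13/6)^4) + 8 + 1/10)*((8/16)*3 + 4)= -28615653/43940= -651.24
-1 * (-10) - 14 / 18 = 83 / 9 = 9.22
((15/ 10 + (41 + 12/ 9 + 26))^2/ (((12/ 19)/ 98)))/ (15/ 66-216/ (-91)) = 163610738291/ 562356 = 290938.01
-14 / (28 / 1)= -1 / 2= -0.50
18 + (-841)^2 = 707299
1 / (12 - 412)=-1 / 400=-0.00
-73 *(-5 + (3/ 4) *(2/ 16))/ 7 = 11461/ 224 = 51.17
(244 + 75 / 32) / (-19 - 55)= -7883 / 2368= -3.33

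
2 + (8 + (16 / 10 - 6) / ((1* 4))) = 89 / 10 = 8.90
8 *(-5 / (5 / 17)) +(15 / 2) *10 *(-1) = -211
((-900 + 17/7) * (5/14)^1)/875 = -6283/17150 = -0.37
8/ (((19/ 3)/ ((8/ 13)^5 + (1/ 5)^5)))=2466511032/ 22045521875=0.11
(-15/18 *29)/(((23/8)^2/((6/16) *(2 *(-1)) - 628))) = 2917400/1587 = 1838.31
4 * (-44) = -176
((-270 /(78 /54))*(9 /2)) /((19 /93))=-1016955 /247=-4117.23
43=43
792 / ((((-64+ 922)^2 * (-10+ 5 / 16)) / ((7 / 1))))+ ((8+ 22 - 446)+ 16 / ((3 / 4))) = -341164352 / 864435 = -394.67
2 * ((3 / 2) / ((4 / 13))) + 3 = 51 / 4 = 12.75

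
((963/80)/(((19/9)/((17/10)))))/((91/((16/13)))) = 147339/1123850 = 0.13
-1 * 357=-357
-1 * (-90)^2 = -8100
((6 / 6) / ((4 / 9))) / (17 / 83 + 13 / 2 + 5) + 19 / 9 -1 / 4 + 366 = 25744595 / 69948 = 368.05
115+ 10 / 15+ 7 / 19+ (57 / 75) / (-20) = 3305917 / 28500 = 116.00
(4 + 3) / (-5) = -7 / 5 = -1.40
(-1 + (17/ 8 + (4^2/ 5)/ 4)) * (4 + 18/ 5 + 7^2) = 21791/ 200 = 108.96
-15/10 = -3/2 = -1.50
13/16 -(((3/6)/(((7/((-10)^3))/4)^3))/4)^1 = 128000004459/5488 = 23323615.97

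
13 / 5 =2.60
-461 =-461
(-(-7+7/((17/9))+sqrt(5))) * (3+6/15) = 3.60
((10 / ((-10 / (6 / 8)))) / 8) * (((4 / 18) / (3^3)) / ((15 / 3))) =-1 / 6480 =-0.00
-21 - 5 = -26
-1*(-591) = 591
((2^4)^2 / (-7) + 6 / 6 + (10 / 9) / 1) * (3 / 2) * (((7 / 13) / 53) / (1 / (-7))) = 1169 / 318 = 3.68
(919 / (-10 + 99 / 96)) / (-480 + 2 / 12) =176448 / 826273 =0.21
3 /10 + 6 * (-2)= -117 /10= -11.70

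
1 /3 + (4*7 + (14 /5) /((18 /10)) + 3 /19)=5138 /171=30.05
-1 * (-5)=5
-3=-3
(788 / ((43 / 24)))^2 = 357663744 / 1849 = 193436.31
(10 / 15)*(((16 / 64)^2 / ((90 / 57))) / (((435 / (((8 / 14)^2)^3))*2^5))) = 152 / 2302979175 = 0.00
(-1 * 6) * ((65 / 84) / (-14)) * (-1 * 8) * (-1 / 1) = 130 / 49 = 2.65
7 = 7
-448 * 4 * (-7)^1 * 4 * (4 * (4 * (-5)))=-4014080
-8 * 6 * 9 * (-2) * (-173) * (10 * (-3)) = 4484160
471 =471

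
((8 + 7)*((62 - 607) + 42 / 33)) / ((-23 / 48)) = 4306320 / 253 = 17021.03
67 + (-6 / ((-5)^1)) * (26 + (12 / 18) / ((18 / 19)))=4457 / 45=99.04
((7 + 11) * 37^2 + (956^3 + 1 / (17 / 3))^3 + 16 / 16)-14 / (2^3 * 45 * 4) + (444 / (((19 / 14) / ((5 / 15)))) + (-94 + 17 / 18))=44828467487668995763898800607844611 / 67209840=666992623218103119482188900.00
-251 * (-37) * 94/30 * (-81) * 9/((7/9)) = -954601443/35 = -27274326.94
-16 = -16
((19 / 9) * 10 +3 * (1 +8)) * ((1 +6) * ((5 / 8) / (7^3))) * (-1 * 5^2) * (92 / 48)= -1244875 / 42336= -29.40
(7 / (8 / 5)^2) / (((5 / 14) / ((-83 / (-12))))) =20335 / 384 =52.96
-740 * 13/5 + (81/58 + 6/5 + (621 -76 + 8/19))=-7581663/5510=-1375.98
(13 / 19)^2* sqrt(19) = 169* sqrt(19) / 361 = 2.04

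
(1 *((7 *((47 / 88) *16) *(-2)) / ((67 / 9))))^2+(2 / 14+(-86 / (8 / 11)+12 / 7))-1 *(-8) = 2279331493 / 15208732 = 149.87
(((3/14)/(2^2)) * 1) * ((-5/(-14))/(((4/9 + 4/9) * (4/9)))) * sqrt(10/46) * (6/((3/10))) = 6075 * sqrt(115)/144256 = 0.45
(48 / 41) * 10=480 / 41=11.71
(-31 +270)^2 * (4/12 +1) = 228484/3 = 76161.33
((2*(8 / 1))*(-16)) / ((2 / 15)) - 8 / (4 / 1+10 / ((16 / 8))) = -1920.89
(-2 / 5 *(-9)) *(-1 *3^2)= -162 / 5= -32.40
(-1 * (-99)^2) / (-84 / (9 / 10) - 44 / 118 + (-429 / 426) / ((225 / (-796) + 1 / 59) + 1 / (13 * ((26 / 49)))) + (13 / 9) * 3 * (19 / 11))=1298407850504721 / 10317452690521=125.85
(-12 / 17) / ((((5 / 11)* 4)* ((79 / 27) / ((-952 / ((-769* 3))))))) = -16632 / 303755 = -0.05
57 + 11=68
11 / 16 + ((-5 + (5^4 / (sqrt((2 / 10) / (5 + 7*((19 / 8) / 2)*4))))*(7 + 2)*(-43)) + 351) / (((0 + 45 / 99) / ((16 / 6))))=487333 / 240- 2128500*sqrt(85)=-19621769.82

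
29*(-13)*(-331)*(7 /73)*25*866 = 18911469850 /73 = 259061230.82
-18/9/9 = -2/9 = -0.22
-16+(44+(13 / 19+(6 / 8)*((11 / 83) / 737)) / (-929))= 10993318403 / 392628844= 28.00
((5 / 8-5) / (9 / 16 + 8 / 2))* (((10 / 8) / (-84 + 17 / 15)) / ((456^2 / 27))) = 7875 / 4192867712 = 0.00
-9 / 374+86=32155 / 374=85.98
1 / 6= 0.17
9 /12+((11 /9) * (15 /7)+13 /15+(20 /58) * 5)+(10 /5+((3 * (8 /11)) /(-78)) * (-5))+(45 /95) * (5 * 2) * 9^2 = 4321776289 /11031020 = 391.78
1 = 1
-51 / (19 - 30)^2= -0.42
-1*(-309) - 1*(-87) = 396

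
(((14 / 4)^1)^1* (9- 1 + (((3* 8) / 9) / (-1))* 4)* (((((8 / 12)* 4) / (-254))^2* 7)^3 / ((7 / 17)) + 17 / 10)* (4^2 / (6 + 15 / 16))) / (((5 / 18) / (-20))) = 1490928318304351023104 / 565876400639531985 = 2634.72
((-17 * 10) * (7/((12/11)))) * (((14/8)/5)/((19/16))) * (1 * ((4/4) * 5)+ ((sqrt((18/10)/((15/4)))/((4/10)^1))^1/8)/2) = -91630/57 -9163 * sqrt(3)/456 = -1642.35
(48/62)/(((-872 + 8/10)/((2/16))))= -5/45012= -0.00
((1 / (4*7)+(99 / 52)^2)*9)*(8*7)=623547 / 338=1844.81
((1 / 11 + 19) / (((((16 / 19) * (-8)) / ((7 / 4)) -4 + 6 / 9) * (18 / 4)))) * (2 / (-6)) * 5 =46550 / 47289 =0.98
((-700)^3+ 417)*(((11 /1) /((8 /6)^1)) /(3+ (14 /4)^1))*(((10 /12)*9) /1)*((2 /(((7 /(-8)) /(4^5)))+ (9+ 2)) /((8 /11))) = 30455486918896545 /2912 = 10458615013357.33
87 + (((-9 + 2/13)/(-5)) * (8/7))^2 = 754303/8281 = 91.09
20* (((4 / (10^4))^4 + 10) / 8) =390625000000001 / 15625000000000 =25.00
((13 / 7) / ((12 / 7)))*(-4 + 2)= -13 / 6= -2.17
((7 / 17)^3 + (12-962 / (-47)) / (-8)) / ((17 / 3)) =-11052405 / 15701948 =-0.70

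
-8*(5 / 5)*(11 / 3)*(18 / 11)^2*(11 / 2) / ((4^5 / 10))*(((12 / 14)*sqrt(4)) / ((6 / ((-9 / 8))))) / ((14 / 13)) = 15795 / 12544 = 1.26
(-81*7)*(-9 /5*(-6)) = -30618 /5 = -6123.60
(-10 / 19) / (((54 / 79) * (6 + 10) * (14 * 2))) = -395 / 229824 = -0.00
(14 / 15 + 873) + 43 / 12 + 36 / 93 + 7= 1645921 / 1860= 884.90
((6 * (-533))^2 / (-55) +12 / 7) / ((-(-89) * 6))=-11931628 / 34265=-348.22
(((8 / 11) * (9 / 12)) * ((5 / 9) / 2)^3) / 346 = 125 / 3699432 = 0.00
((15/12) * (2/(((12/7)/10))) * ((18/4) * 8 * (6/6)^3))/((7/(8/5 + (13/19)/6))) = 128.55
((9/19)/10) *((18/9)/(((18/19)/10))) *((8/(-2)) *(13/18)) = -2.89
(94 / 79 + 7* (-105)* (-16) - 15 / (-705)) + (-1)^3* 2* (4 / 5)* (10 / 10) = 218317181 / 18565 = 11759.61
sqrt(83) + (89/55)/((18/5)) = 89/198 + sqrt(83) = 9.56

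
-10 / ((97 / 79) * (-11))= 790 / 1067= 0.74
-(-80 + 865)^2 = -616225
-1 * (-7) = 7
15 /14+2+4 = 99 /14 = 7.07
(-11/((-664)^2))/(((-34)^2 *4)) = -0.00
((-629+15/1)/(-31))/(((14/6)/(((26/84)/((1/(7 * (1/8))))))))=3991/1736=2.30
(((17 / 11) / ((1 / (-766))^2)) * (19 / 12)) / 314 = 47380547 / 10362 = 4572.53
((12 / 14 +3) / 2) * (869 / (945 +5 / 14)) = 1.77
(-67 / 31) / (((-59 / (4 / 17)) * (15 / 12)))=0.01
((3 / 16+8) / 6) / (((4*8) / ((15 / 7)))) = 655 / 7168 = 0.09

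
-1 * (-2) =2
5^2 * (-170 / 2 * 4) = -8500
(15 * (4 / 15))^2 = 16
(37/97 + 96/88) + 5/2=8477/2134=3.97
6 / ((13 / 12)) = 5.54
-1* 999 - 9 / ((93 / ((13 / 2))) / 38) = -31710 / 31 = -1022.90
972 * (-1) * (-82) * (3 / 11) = 239112 / 11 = 21737.45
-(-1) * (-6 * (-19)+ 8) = 122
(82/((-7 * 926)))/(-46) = 41/149086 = 0.00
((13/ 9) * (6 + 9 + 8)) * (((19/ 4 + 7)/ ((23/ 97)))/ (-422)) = -59267/ 15192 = -3.90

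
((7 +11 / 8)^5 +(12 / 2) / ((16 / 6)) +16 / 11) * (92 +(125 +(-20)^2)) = 9164122978841 / 360448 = 25424258.09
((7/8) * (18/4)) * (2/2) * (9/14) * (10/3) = 135/16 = 8.44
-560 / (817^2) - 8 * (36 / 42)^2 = -192264272 / 32706961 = -5.88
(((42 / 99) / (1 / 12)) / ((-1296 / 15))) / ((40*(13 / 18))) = -7 / 3432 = -0.00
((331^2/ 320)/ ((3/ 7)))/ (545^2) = 766927/ 285144000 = 0.00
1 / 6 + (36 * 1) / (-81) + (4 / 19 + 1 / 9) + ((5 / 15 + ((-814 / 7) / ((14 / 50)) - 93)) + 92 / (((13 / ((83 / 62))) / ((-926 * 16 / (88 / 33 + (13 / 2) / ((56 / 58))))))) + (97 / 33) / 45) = -15442.31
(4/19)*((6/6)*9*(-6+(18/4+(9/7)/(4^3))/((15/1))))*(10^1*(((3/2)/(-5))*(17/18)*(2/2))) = 30.59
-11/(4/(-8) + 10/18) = -198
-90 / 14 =-45 / 7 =-6.43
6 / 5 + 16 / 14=82 / 35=2.34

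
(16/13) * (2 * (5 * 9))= 1440/13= 110.77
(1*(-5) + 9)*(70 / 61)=280 / 61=4.59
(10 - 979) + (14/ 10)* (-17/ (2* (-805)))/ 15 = -969.00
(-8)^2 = 64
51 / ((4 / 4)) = 51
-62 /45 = -1.38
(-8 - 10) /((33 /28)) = -168 /11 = -15.27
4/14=2/7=0.29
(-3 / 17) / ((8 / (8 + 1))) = -0.20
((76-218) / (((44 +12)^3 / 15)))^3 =-1207949625 / 677021181018112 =-0.00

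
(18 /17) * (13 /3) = 78 /17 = 4.59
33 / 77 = 3 / 7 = 0.43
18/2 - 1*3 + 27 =33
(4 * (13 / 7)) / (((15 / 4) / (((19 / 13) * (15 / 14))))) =152 / 49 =3.10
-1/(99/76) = -76/99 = -0.77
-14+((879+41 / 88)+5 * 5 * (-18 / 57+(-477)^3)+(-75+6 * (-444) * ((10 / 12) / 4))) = -4536609338901 / 1672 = -2713283097.43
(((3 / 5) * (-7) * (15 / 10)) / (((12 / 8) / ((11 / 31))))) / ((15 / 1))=-77 / 775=-0.10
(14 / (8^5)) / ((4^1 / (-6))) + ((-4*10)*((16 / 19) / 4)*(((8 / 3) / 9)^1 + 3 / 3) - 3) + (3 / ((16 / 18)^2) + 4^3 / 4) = 98843627 / 16809984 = 5.88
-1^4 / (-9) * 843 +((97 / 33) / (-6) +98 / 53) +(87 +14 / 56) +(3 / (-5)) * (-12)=19883593 / 104940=189.48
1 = 1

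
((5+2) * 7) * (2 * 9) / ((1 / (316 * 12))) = 3344544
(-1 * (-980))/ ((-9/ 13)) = -12740/ 9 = -1415.56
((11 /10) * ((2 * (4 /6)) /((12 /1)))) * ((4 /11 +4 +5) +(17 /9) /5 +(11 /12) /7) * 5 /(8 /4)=136831 /45360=3.02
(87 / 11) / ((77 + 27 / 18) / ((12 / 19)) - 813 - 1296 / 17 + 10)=-35496 / 3388187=-0.01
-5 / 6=-0.83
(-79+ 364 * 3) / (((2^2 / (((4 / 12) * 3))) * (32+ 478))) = 1013 / 2040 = 0.50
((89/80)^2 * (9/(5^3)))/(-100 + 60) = -71289/32000000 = -0.00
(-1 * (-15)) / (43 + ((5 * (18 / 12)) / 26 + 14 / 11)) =0.34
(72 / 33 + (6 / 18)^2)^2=51529 / 9801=5.26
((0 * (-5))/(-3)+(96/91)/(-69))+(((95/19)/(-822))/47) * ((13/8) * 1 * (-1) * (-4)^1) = -2608621/161721924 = -0.02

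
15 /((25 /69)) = 207 /5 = 41.40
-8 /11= -0.73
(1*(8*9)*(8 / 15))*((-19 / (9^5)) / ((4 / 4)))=-1216 / 98415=-0.01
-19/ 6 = -3.17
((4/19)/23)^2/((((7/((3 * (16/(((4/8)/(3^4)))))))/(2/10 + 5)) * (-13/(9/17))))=-2239488/113626555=-0.02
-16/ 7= -2.29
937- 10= 927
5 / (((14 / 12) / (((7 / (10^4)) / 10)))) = 3 / 10000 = 0.00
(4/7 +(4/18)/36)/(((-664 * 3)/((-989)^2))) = -640669255/2258928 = -283.62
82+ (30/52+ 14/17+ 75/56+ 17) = 1259131/12376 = 101.74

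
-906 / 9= -302 / 3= -100.67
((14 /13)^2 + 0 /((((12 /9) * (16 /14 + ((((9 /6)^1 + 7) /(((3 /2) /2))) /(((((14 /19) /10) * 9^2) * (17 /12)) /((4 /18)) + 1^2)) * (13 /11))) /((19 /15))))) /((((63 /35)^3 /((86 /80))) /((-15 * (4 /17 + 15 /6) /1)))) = -8164625 /930852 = -8.77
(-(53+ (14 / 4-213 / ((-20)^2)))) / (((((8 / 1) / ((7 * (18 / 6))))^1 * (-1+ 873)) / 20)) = -470127 / 139520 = -3.37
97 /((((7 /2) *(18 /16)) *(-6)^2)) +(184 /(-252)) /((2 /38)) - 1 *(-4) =-5210 /567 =-9.19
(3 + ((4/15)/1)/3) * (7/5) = 973/225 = 4.32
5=5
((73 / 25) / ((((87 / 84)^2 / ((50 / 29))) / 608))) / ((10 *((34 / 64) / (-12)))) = -6445.56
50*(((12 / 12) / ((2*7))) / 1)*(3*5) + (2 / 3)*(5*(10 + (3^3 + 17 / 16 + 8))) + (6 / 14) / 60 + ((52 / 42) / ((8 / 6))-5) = 170561 / 840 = 203.05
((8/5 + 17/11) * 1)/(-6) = -173/330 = -0.52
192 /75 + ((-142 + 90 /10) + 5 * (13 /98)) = -317953 /2450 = -129.78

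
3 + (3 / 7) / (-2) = 2.79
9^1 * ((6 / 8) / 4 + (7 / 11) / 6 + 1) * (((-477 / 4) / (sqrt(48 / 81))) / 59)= -2932119 * sqrt(3) / 166144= -30.57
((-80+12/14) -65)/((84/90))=-15135/98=-154.44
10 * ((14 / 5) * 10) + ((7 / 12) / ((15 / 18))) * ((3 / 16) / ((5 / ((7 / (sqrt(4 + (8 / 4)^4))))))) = 147 * sqrt(5) / 8000 + 280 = 280.04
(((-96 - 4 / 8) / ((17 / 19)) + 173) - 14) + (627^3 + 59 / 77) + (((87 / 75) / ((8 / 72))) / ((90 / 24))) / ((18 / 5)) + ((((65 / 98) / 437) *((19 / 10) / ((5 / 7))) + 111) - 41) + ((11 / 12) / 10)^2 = 106864341344377619 / 433540800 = 246492005.70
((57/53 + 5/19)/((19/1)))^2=1817104/366071689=0.00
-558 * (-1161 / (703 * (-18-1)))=-647838 / 13357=-48.50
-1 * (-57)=57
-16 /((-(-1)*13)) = -16 /13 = -1.23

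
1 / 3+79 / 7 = 244 / 21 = 11.62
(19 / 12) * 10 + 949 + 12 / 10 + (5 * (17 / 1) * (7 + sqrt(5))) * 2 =170 * sqrt(5) + 64681 / 30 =2536.16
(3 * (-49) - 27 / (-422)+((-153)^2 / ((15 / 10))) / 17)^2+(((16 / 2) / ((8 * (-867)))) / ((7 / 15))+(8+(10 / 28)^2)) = 749679433459079 / 1260923762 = 594547.79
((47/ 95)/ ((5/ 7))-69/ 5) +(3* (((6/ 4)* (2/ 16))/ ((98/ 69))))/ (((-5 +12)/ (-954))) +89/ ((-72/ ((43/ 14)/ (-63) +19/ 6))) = -14978374153/ 211150800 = -70.94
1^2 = 1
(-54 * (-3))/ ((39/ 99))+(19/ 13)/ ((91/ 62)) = 487664/ 1183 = 412.23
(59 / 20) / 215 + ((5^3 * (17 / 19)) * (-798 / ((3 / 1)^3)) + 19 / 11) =-1406433859 / 425700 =-3303.81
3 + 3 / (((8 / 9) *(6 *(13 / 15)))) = 759 / 208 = 3.65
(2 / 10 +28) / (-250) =-141 / 1250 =-0.11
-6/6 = -1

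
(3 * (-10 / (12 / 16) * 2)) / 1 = -80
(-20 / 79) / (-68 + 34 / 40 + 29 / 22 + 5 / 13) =57200 / 14787141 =0.00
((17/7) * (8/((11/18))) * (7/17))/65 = 144/715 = 0.20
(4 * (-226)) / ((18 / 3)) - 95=-245.67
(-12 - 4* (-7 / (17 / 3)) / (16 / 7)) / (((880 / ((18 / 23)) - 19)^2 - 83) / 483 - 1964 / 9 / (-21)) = -26173287 / 6758004968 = -0.00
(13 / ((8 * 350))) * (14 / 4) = 13 / 800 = 0.02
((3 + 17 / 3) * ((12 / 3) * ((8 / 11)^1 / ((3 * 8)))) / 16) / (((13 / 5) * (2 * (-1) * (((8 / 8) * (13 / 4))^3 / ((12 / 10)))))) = -0.00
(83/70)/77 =83/5390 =0.02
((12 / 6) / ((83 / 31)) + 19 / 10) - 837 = -834.35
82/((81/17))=1394/81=17.21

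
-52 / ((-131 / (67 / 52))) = 67 / 131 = 0.51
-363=-363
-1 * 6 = -6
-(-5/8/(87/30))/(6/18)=75/116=0.65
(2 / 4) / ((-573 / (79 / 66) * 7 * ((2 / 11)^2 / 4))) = -869 / 48132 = -0.02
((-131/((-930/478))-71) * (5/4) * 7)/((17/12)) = -11942/527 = -22.66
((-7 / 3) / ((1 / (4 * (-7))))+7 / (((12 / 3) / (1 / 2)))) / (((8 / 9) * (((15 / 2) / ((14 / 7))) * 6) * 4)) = 1589 / 1920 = 0.83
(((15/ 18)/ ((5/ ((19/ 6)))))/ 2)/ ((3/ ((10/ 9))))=95/ 972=0.10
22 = 22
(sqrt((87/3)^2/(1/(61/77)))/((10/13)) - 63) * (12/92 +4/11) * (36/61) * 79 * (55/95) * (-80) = 1791720000/26657 - 1072188000 * sqrt(4697)/2052589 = 31414.18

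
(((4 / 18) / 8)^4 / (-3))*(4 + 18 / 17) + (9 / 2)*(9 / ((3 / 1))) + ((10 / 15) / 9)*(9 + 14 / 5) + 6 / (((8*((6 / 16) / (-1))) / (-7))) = 6076337257 / 214151040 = 28.37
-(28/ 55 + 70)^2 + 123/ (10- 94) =-421212777/ 84700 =-4973.00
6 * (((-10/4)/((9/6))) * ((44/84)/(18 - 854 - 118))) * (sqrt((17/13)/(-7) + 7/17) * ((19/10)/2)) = 209 * sqrt(134589)/30992598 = 0.00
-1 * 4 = -4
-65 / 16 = -4.06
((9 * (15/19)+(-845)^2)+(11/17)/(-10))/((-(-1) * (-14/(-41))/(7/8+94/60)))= 9235288032461/1808800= 5105754.11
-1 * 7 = -7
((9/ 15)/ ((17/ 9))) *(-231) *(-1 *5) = 6237/ 17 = 366.88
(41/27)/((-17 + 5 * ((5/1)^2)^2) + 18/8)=164/335907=0.00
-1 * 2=-2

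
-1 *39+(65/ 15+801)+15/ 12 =9211/ 12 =767.58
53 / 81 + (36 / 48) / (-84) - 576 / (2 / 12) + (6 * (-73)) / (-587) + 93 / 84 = -18390806135 / 5325264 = -3453.50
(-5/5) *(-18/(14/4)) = 36/7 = 5.14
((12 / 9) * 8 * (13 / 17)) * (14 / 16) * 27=3276 / 17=192.71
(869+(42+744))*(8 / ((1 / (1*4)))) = 52960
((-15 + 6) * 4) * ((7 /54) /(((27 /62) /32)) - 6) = -10280 /81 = -126.91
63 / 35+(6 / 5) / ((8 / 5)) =51 / 20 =2.55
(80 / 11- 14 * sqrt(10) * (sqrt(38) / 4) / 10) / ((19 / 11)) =80 / 19- 77 * sqrt(95) / 190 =0.26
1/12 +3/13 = 49/156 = 0.31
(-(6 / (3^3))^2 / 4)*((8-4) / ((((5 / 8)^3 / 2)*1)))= -4096 / 10125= -0.40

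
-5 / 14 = -0.36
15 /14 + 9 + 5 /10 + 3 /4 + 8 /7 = 349 /28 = 12.46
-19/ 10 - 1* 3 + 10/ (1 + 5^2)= -587/ 130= -4.52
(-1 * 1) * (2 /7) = -0.29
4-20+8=-8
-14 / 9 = -1.56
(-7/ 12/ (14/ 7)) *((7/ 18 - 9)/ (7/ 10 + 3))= 5425/ 7992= 0.68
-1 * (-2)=2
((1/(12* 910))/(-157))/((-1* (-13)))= -1/22287720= -0.00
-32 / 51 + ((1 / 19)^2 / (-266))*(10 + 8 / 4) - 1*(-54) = 130691080 / 2448663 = 53.37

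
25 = 25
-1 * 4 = -4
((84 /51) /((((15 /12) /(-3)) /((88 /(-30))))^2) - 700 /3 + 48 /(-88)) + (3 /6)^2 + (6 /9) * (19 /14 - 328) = -3630117053 /9817500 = -369.76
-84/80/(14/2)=-3/20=-0.15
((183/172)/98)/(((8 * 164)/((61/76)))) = 11163/1680745472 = 0.00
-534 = -534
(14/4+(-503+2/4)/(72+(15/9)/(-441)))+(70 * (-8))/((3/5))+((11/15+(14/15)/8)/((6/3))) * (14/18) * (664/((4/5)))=-2271570917/3429036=-662.45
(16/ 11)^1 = 16/ 11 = 1.45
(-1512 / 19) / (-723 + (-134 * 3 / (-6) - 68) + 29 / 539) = 271656 / 2471311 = 0.11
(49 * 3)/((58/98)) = 7203/29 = 248.38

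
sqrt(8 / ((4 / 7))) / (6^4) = sqrt(14) / 1296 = 0.00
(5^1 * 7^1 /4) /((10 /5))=35 /8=4.38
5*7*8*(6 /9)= 560 /3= 186.67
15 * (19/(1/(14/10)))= 399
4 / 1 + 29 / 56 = 253 / 56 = 4.52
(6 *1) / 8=3 / 4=0.75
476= 476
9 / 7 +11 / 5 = 122 / 35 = 3.49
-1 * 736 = -736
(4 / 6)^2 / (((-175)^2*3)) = 4 / 826875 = 0.00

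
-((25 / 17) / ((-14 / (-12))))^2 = -1.59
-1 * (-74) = 74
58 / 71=0.82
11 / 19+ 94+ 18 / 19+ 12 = 2043 / 19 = 107.53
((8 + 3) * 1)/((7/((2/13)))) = 22/91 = 0.24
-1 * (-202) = 202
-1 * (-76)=76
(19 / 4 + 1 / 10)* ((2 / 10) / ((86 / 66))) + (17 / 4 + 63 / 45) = 6874 / 1075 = 6.39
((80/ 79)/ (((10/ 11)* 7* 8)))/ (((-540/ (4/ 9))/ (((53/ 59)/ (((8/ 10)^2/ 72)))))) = -2915/ 1761858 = -0.00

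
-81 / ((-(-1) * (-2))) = 81 / 2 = 40.50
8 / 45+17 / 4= 797 / 180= 4.43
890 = 890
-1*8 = -8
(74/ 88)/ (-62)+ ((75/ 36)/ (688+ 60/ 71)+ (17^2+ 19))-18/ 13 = 306.60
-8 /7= -1.14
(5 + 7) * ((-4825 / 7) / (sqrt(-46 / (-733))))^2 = 102388188750 / 1127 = 90850211.85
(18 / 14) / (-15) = -3 / 35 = -0.09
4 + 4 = 8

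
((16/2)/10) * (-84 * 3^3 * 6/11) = -54432/55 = -989.67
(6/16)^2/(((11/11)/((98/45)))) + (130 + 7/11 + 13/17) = 3940683/29920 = 131.71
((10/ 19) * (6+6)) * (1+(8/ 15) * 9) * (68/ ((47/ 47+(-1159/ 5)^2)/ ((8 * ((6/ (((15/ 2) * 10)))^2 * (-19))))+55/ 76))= -0.05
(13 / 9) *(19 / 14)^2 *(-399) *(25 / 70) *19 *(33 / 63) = -93179515 / 24696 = -3773.06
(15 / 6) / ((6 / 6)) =5 / 2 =2.50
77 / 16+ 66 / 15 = 737 / 80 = 9.21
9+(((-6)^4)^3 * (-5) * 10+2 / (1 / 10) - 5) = -108839116776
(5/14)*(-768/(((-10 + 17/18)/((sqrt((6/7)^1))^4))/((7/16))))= 77760/7987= 9.74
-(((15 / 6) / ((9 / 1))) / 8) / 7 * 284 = -355 / 252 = -1.41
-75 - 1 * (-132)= 57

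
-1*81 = -81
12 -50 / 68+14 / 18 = 3685 / 306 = 12.04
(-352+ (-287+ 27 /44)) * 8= -56178 /11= -5107.09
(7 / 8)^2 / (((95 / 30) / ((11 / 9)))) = 0.30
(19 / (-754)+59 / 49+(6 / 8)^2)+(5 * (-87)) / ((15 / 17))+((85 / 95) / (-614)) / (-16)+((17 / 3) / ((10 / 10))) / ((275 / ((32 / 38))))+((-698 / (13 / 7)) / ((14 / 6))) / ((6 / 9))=-2084741982313981 / 2844679437600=-732.86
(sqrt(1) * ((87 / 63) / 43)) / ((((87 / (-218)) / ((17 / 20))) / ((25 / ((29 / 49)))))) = -64855 / 22446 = -2.89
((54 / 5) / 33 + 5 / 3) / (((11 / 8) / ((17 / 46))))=22372 / 41745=0.54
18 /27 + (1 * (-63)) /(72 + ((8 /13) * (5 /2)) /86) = -25135 /120774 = -0.21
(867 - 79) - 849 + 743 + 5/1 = 687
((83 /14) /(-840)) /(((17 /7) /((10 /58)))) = -83 /165648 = -0.00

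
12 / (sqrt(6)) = 2* sqrt(6) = 4.90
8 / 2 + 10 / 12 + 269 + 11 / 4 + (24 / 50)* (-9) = 81679 / 300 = 272.26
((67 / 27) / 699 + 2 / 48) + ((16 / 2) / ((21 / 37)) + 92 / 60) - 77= -324074687 / 5284440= -61.33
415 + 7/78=32377/78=415.09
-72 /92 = -18 /23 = -0.78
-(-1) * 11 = 11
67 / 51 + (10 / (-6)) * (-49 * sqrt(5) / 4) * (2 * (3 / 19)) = 67 / 51 + 245 * sqrt(5) / 38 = 15.73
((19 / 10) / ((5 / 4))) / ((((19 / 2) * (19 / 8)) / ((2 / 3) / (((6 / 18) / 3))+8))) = 0.94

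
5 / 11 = 0.45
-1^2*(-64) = 64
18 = 18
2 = 2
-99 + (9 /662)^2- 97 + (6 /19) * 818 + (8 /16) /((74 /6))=62.36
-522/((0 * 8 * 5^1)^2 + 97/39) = -20358/97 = -209.88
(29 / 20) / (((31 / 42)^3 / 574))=308317212 / 148955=2069.87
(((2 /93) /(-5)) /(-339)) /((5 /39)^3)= 13182 /2189375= 0.01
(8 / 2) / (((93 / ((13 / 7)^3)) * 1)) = 8788 / 31899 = 0.28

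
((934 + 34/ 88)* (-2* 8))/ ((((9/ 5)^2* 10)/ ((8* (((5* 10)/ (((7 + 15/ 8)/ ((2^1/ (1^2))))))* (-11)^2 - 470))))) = -208623807200/ 63261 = -3297826.58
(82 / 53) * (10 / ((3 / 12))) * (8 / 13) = 26240 / 689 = 38.08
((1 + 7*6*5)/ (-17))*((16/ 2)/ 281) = -1688/ 4777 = -0.35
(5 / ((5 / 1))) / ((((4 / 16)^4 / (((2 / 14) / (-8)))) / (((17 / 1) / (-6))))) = 272 / 21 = 12.95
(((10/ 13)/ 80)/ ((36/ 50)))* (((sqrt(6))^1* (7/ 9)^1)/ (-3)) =-175* sqrt(6)/ 50544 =-0.01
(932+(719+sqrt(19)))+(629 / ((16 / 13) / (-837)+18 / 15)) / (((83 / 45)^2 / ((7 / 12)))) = sqrt(19)+3128237121061 / 1796816536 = 1745.35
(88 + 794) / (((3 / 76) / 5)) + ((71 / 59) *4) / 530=1746742342 / 15635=111720.01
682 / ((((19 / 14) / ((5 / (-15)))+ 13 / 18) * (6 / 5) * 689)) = -35805 / 145379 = -0.25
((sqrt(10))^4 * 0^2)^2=0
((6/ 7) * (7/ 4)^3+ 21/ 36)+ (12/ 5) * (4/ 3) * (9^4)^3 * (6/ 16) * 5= 162679413013553/ 96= 1694577218891.18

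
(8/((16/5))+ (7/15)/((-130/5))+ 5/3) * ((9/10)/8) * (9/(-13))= -21843/67600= -0.32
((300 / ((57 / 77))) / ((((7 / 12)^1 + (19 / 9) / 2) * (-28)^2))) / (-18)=-275 / 15694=-0.02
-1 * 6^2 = -36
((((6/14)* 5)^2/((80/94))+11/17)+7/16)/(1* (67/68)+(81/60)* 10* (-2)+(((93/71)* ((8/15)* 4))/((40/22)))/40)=-766489375/3072630652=-0.25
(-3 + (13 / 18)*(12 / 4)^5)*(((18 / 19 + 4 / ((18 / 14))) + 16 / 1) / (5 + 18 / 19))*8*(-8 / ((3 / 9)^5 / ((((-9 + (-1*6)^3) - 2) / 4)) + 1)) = -232088068800 / 6232741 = -37236.92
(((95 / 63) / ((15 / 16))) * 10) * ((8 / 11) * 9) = 24320 / 231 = 105.28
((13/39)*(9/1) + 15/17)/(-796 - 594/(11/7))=-33/9979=-0.00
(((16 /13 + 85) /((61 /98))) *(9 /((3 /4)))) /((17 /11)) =14501256 /13481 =1075.68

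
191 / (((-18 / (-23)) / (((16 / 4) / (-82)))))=-4393 / 369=-11.91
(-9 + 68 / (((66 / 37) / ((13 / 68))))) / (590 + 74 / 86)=-4859 / 1676862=-0.00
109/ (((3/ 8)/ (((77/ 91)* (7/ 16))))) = 8393/ 78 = 107.60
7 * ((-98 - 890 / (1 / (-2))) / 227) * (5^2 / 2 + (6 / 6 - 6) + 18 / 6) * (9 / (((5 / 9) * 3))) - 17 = 3318634 / 1135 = 2923.91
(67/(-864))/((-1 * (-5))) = -67/4320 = -0.02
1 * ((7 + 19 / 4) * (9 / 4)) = 423 / 16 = 26.44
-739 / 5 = -147.80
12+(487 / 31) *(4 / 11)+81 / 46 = 305461 / 15686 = 19.47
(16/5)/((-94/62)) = -496/235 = -2.11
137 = 137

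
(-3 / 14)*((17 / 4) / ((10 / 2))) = -51 / 280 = -0.18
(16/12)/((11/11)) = 4/3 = 1.33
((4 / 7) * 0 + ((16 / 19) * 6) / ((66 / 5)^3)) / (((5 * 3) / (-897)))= -29900 / 227601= -0.13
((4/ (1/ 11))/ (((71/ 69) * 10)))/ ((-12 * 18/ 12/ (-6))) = 506/ 355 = 1.43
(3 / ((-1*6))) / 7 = -1 / 14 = -0.07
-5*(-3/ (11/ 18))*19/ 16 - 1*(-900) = 81765/ 88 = 929.15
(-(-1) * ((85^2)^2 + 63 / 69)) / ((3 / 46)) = 2401228792 / 3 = 800409597.33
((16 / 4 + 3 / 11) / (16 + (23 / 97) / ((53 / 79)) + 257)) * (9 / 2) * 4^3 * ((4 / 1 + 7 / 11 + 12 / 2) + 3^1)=1043828640 / 17004251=61.39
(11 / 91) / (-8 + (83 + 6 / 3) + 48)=11 / 11375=0.00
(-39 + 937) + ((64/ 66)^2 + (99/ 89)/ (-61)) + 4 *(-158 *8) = -4157.08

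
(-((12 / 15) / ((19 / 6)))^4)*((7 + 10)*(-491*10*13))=72002691072 / 16290125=4420.02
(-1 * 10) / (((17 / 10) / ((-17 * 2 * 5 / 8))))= 125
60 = 60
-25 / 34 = -0.74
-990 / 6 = -165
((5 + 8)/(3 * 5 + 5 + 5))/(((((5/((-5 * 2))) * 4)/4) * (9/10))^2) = 208/81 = 2.57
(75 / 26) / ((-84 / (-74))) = 925 / 364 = 2.54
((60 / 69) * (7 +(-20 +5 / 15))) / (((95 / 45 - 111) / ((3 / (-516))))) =-57 / 96922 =-0.00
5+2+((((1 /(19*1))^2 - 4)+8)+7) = 6499 /361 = 18.00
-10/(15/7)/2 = -7/3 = -2.33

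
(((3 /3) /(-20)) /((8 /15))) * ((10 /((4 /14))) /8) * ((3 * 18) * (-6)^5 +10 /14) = 44089845 /256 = 172225.96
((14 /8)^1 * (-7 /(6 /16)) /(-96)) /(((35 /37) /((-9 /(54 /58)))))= -7511 /2160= -3.48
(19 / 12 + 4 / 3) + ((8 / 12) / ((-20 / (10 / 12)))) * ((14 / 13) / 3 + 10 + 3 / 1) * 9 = -11 / 26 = -0.42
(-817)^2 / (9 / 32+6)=21359648 / 201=106266.91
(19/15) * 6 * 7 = 266/5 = 53.20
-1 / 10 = -0.10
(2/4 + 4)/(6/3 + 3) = 9/10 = 0.90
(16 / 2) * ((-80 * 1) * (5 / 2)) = -1600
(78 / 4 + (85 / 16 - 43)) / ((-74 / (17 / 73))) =4947 / 86432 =0.06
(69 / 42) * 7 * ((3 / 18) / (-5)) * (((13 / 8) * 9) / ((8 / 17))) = -15249 / 1280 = -11.91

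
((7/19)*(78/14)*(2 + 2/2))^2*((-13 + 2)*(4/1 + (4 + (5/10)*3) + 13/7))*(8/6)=-15961374/2527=-6316.33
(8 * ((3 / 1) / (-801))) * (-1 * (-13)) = -104 / 267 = -0.39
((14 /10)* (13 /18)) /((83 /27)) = 273 /830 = 0.33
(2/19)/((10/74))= 0.78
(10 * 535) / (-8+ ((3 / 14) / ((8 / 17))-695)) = -119840 / 15737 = -7.62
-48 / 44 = -12 / 11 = -1.09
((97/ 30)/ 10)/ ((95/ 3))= 97/ 9500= 0.01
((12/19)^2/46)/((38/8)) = 288/157757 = 0.00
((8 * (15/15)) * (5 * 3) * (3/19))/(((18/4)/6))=480/19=25.26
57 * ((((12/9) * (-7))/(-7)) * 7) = 532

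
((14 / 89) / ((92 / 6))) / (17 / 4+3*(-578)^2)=84 / 8206474175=0.00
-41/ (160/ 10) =-41/ 16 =-2.56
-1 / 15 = -0.07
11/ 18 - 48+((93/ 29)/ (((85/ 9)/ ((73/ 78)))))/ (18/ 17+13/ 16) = -815490797/ 17270370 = -47.22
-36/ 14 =-18/ 7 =-2.57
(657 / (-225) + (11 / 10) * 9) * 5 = 349 / 10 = 34.90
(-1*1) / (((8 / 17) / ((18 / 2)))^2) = -23409 / 64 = -365.77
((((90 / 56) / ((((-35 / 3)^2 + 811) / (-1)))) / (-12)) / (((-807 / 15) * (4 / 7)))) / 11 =-675 / 1614241024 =-0.00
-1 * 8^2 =-64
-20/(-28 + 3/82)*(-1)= -1640/2293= -0.72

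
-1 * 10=-10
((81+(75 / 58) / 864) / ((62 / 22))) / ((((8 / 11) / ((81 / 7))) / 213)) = 313849186893 / 3222016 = 97407.71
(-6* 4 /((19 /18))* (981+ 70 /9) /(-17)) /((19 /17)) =427152 /361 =1183.25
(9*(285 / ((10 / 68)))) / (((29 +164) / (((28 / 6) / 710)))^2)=94962 / 4694305225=0.00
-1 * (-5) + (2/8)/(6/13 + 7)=5.03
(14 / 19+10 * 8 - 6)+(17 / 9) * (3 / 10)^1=42923 / 570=75.30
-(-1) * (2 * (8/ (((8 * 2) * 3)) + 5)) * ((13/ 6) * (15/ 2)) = 2015/ 12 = 167.92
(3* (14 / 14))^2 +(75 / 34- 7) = 143 / 34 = 4.21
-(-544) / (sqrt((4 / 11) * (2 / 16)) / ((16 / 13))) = 8704 * sqrt(22) / 13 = 3140.41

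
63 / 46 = 1.37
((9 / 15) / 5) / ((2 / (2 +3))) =3 / 10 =0.30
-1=-1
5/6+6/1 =41/6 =6.83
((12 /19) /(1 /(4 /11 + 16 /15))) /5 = 944 /5225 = 0.18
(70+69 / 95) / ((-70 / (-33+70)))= -248603 / 6650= -37.38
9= 9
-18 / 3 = -6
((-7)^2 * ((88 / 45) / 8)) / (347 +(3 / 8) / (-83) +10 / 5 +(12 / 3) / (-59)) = 21115864 / 615131595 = 0.03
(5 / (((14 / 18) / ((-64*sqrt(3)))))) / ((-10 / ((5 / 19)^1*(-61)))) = -87840*sqrt(3) / 133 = -1143.93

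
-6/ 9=-2/ 3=-0.67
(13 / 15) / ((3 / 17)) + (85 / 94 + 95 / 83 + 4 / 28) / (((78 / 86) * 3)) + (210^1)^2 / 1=1409141919877 / 31949190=44105.72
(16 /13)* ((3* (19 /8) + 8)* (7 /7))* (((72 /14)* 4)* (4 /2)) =69696 /91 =765.89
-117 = -117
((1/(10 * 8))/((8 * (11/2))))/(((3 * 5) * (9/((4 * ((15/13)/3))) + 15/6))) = 1/440880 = 0.00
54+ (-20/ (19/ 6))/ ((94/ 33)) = 46242/ 893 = 51.78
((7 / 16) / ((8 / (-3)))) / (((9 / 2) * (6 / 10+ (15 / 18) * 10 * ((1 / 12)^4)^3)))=-0.06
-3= -3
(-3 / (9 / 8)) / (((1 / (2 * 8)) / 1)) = -42.67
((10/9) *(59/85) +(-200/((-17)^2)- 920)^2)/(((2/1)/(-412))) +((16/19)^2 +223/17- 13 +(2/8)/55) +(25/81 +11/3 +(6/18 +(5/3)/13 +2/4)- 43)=-1219692703493633763857/6984799424460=-174621006.18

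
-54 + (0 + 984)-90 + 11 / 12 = 10091 / 12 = 840.92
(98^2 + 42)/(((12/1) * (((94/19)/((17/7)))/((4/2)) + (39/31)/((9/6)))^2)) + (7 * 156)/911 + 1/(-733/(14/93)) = 10061381487862651303/42955727431866462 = 234.23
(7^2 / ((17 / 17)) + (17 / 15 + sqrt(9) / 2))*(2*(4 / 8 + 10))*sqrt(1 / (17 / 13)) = 948.19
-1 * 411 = -411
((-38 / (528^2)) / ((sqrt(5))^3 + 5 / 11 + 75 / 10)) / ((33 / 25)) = 665 / 49972032 - 19 * sqrt(5) / 2271456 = -0.00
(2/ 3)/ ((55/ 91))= 182/ 165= 1.10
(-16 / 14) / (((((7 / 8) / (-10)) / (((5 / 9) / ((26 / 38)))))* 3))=60800 / 17199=3.54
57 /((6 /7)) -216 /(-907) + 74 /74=67.74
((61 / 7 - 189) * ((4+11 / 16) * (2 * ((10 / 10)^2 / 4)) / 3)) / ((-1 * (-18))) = -15775 / 2016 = -7.82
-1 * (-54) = 54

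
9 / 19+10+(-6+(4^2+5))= 484 / 19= 25.47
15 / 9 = 5 / 3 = 1.67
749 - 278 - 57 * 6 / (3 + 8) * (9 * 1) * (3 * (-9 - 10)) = 180627 / 11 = 16420.64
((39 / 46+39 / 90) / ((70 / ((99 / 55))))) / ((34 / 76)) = 1482 / 20125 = 0.07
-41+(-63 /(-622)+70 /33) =-795947 /20526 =-38.78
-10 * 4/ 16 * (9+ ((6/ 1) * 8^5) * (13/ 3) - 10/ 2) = -2129930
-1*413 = -413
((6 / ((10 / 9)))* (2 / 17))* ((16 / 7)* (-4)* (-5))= 3456 / 119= 29.04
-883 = -883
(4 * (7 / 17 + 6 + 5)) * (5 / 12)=970 / 51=19.02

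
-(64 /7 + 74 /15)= -14.08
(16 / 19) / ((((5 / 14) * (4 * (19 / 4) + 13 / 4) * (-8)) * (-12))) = 28 / 25365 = 0.00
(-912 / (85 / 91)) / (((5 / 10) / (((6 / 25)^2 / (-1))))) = 5975424 / 53125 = 112.48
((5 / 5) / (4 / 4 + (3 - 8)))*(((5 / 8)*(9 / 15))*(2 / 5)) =-3 / 80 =-0.04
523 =523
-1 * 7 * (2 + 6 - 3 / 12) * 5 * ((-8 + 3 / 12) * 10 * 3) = 504525 / 8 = 63065.62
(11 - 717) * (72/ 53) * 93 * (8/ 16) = -2363688/ 53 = -44597.89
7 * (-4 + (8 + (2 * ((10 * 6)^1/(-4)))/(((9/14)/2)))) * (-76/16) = 2970.33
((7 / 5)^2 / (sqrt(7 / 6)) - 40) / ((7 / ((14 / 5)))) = -16 + 14* sqrt(42) / 125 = -15.27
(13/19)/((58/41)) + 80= 88693/1102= 80.48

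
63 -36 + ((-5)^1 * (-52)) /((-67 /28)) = -5471 /67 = -81.66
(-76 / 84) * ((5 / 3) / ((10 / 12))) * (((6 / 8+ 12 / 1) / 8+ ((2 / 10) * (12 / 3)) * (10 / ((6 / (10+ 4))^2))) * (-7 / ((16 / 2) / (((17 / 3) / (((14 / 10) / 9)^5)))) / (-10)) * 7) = -1913610875625 / 614656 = -3113303.82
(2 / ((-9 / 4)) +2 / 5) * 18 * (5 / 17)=-44 / 17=-2.59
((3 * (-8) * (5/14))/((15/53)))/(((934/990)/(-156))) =5007.84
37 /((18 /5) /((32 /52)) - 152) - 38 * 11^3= -50578.25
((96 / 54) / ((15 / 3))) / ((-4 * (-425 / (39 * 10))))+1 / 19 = 3251 / 24225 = 0.13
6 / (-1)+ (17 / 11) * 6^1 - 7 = -41 / 11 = -3.73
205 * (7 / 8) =179.38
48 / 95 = 0.51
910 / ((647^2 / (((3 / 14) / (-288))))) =-65 / 40186464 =-0.00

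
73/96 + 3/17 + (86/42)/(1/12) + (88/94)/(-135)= 616158253/24161760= 25.50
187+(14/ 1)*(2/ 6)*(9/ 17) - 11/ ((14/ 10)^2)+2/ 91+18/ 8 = 8062421/ 43316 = 186.13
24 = 24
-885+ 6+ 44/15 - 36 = -13681/15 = -912.07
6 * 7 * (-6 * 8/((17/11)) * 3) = -66528/17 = -3913.41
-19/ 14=-1.36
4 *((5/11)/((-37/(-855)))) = 17100/407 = 42.01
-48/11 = -4.36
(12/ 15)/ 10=2/ 25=0.08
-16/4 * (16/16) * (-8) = 32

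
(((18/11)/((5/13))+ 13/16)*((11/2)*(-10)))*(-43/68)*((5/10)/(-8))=-191737/17408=-11.01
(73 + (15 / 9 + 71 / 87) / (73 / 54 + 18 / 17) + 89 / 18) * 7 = 638610413 / 1155186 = 552.82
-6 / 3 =-2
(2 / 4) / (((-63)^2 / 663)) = 221 / 2646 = 0.08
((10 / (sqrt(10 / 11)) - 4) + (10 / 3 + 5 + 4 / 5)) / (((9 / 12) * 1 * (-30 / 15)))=-2 * sqrt(110) / 3 - 154 / 45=-10.41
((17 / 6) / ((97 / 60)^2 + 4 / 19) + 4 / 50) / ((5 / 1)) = 307726 / 1420375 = 0.22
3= 3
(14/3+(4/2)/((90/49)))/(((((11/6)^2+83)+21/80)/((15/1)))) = 62160/62369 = 1.00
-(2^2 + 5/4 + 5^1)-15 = -101/4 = -25.25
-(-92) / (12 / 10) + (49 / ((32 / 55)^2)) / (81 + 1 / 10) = 97726735 / 1245696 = 78.45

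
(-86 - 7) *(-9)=837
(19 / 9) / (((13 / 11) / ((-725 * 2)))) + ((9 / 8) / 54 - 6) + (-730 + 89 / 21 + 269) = -40005359 / 13104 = -3052.91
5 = 5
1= 1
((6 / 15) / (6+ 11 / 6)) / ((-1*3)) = -4 / 235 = -0.02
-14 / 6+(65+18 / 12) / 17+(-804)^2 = 65934593 / 102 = 646417.58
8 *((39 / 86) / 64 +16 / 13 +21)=177.90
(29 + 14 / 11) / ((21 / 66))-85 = 71 / 7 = 10.14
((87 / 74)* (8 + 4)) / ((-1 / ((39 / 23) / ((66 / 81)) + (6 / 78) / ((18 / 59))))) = -4005712 / 121693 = -32.92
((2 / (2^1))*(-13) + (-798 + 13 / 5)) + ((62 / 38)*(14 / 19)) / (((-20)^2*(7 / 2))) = -29183209 / 36100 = -808.40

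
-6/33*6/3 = -4/11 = -0.36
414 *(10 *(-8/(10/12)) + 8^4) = 1656000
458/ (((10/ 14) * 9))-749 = -30499/ 45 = -677.76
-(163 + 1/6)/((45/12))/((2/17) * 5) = -16643/225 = -73.97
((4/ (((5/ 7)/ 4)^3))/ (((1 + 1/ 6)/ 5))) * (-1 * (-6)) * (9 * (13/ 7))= 7547904/ 25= 301916.16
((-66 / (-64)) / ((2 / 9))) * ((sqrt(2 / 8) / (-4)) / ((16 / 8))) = -297 / 1024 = -0.29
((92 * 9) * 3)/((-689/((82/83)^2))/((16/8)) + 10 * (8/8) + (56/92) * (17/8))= -768311136/105676865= -7.27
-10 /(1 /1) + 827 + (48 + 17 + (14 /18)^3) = 643321 /729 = 882.47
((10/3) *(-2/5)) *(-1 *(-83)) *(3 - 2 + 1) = -664/3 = -221.33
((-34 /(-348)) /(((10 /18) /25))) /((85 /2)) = 3 /29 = 0.10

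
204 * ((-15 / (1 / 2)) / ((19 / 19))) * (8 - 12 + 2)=12240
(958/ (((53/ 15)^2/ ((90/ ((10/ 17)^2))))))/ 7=2851.27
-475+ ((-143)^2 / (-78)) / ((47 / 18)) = -27044 / 47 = -575.40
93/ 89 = 1.04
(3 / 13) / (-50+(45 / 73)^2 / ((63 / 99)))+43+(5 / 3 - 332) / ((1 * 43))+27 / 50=35.85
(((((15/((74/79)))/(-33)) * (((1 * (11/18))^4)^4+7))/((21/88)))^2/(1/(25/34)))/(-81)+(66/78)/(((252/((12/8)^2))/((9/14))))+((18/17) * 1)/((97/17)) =-3186782570575183945196794260715570725131766745147645/1932507734364633697836027579296802574610811989262336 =-1.65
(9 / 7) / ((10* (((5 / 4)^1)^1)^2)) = 72 / 875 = 0.08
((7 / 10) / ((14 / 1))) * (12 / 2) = 0.30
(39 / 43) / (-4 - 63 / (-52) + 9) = 2028 / 13889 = 0.15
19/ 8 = 2.38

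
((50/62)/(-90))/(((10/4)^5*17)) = -16/2964375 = -0.00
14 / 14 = 1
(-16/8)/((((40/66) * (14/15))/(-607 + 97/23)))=343134/161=2131.27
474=474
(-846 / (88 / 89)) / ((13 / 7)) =-263529 / 572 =-460.72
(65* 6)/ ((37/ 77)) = 30030/ 37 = 811.62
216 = 216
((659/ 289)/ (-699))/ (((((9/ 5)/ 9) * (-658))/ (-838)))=-1380605/ 66461619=-0.02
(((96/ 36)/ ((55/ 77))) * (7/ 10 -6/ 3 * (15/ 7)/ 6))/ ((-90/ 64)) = 0.04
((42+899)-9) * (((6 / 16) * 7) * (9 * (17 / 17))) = 44037 / 2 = 22018.50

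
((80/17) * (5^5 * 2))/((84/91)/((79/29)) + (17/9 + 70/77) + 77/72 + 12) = 5422560000/2987903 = 1814.84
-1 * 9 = -9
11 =11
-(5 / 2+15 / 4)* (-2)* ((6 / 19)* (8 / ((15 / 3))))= 120 / 19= 6.32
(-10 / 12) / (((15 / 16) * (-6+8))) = -4 / 9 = -0.44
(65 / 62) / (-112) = -65 / 6944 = -0.01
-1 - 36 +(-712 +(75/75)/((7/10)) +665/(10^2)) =-103729/140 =-740.92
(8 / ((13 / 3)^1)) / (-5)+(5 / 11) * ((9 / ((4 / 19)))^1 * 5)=276819 / 2860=96.79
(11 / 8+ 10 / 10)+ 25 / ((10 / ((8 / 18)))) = 251 / 72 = 3.49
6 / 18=1 / 3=0.33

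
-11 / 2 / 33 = -1 / 6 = -0.17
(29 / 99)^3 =0.03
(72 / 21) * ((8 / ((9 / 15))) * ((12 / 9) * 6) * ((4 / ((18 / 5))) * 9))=25600 / 7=3657.14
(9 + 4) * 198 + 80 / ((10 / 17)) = 2710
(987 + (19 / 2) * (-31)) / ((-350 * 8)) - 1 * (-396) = 443243 / 1120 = 395.75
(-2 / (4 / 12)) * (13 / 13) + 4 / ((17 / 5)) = -82 / 17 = -4.82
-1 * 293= -293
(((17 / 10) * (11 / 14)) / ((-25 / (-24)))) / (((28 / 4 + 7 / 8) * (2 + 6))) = 374 / 18375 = 0.02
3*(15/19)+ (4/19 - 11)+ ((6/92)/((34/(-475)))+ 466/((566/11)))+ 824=6927215435/8409628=823.72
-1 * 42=-42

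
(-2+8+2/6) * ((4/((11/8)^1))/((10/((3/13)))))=304/715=0.43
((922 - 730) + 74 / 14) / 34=5.80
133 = 133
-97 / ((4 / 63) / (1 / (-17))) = 6111 / 68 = 89.87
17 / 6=2.83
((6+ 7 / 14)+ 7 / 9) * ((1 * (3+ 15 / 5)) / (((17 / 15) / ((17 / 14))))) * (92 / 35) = 6026 / 49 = 122.98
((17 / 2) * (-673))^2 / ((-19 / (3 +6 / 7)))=-3534204987 / 532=-6643242.46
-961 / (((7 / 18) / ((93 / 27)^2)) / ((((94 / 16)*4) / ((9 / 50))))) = -2170274350 / 567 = -3827644.36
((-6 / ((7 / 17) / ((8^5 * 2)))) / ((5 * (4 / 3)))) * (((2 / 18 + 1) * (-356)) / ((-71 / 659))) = -261375131648 / 497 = -525905697.48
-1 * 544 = -544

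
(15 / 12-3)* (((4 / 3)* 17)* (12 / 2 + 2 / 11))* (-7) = 56644 / 33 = 1716.48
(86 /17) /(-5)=-1.01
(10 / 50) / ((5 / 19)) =19 / 25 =0.76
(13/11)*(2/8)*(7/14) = 13/88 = 0.15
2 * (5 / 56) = 5 / 28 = 0.18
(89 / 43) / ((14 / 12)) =534 / 301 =1.77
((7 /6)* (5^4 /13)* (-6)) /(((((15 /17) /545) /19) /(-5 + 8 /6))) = 1694336875 /117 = 14481511.75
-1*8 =-8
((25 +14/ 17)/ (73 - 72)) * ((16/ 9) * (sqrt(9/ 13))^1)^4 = 28770304/ 232713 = 123.63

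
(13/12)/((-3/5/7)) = -455/36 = -12.64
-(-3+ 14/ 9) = 13/ 9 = 1.44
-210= -210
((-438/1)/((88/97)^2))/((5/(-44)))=2060571/440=4683.12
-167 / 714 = -0.23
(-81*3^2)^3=-387420489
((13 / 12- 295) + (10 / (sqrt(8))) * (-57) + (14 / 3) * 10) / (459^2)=-989 / 842724- 95 * sqrt(2) / 140454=-0.00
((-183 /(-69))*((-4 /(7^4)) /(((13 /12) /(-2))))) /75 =0.00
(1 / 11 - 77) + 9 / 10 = -8361 / 110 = -76.01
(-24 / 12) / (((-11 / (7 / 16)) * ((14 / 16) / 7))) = 7 / 11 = 0.64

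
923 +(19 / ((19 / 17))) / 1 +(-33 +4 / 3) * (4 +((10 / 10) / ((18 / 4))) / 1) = 21770 / 27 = 806.30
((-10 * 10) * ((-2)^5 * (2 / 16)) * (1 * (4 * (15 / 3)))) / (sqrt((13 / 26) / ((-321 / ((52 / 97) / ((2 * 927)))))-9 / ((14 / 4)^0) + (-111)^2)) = 4800 * sqrt(45588897580576197) / 14214942227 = 72.10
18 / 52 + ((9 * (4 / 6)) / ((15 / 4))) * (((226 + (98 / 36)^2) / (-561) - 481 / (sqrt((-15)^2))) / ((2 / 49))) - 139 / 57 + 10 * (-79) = -105373052363 / 51017850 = -2065.42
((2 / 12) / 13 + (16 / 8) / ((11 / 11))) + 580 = 582.01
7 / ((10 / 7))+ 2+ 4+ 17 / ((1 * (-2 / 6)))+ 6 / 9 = -1183 / 30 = -39.43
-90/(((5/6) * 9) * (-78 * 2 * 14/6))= 3/91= 0.03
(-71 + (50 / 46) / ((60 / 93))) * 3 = -19131 / 92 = -207.95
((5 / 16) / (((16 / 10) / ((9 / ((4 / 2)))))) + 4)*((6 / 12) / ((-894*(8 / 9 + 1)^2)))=-33723 / 44094464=-0.00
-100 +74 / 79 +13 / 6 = -45929 / 474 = -96.90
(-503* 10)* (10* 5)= -251500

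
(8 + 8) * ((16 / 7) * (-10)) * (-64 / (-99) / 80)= -2048 / 693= -2.96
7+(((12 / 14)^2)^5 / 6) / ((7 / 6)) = 13901753377 / 1977326743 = 7.03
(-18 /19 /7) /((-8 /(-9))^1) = -81 /532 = -0.15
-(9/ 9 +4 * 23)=-93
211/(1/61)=12871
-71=-71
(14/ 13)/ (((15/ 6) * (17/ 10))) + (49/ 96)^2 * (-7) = -3198251/ 2036736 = -1.57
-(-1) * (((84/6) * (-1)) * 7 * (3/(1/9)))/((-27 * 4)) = 49/2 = 24.50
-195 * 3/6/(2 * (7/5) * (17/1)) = -2.05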